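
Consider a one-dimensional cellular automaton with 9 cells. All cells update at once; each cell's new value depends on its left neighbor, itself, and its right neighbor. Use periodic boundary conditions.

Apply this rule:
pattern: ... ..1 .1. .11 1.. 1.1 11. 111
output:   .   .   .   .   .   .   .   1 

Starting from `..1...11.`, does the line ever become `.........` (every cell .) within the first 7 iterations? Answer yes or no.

.........
all cells are . at iteration 1

yes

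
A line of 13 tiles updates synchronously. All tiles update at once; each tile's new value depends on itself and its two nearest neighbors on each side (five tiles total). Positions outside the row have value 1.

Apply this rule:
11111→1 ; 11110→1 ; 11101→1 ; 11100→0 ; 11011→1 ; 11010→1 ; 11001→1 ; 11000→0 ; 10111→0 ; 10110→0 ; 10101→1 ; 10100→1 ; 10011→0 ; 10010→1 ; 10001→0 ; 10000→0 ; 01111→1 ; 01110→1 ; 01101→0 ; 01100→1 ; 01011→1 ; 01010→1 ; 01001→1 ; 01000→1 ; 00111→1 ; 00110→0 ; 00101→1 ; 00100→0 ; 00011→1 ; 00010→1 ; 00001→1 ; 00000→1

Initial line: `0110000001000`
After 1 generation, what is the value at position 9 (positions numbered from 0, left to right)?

generation 1: 1010011110101
position 9 holds 0

0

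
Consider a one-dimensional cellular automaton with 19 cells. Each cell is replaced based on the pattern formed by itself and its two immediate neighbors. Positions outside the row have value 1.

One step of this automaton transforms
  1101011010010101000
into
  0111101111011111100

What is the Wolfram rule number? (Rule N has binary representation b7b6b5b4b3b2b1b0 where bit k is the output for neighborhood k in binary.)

position 0: 111 → 0  (bit 7 = 0)
position 1: 110 → 1  (bit 6 = 1)
position 2: 101 → 1  (bit 5 = 1)
position 9: 100 → 1  (bit 4 = 1)
position 5: 011 → 0  (bit 3 = 0)
position 3: 010 → 1  (bit 2 = 1)
position 10: 001 → 0  (bit 1 = 0)
position 17: 000 → 0  (bit 0 = 0)
bits b7..b0 = 01110100 = 116

116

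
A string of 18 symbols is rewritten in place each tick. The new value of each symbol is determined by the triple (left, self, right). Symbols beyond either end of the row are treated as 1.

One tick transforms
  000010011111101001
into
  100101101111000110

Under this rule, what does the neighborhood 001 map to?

1

At position 3 the neighborhood is 001; the next row has 1 there.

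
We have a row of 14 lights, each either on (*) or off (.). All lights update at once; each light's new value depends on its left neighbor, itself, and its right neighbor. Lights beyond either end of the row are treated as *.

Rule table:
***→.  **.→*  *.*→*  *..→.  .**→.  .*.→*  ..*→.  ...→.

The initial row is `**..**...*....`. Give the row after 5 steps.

step 1: .*...*...*....
step 2: **...*...*....
step 3: .*...*...*....  (repeats step 1; period 2)
step 5: .*...*...*....

.*...*...*....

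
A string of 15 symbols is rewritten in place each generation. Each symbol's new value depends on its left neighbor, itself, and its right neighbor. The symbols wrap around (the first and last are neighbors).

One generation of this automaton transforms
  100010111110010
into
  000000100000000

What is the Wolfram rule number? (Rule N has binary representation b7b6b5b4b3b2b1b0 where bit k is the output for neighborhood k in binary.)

position 7: 111 → 0  (bit 7 = 0)
position 10: 110 → 0  (bit 6 = 0)
position 5: 101 → 0  (bit 5 = 0)
position 1: 100 → 0  (bit 4 = 0)
position 6: 011 → 1  (bit 3 = 1)
position 0: 010 → 0  (bit 2 = 0)
position 3: 001 → 0  (bit 1 = 0)
position 2: 000 → 0  (bit 0 = 0)
bits b7..b0 = 00001000 = 8

8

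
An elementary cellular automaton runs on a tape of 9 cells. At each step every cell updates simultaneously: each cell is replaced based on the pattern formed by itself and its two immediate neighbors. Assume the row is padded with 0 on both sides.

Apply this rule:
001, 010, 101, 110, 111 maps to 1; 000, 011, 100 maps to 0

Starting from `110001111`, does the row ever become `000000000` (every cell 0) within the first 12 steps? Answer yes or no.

no

010010111
110111011
011011101
101101111
110110111
011011011
101101101
110110111  (repeats step 5; period 3)
step 12: 011011011
step 12 is 011011011, still not uniform 0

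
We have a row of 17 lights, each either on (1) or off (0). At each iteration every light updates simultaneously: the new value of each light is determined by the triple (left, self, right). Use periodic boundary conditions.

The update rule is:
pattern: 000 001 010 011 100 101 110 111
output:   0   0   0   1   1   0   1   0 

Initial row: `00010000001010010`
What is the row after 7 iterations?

00100100001000000

00001000000001001
10000100000000100
01000010000000010
00100001000000001
10010000100000000
01001000010000000
00100100001000000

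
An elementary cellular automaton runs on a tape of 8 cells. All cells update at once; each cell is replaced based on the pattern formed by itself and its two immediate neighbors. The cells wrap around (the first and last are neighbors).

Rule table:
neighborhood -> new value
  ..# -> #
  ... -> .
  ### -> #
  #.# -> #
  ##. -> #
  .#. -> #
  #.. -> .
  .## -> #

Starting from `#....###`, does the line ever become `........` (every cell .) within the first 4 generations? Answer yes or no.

no

generation 1: #...####
generation 2: #..#####
generation 3: #.######
generation 4: ########
generation 4 is ########, still not uniform .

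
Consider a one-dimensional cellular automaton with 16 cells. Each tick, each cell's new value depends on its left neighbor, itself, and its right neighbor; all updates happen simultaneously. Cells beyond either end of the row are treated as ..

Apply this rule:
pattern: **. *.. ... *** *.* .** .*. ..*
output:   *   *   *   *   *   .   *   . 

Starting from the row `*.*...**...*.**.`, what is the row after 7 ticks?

..**..*****..***

*****..***.**.**
.*****..***.**.*
..*****..***.***
*..*****..***.**
**..*****..***.*
.**..*****..****
..**..*****..***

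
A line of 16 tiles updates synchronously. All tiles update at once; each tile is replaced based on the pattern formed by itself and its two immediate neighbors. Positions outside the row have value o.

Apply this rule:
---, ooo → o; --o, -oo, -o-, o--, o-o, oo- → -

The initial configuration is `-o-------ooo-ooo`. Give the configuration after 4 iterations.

iteration 1: ---ooooo--o---oo
iteration 2: -o--ooo-----o--o
iteration 3: -----o--ooo-----
iteration 4: -ooo-----o--ooo-

-ooo-----o--ooo-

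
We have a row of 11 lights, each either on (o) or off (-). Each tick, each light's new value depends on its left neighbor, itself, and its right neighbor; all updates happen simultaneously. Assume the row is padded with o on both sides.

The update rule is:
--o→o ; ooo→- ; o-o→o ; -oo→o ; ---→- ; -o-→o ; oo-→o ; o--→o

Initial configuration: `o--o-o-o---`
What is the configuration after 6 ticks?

ooooooooo-o
--------ooo
o------oo--
oo----ooooo
-oo--oo----
oooooooo--o

oooooooo--o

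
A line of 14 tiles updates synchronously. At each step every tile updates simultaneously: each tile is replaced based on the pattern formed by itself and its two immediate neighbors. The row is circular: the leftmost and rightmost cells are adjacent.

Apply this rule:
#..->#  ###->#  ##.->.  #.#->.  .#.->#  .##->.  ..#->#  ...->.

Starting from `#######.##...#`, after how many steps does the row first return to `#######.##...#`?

######....#.#.
.####.#..##.#.
#.##..###...##
....##.#.#.#.#
#..#...#.#.#.#
.####.##.#.#..
#.##.....#.##.
#...#...##....
##.###.#..#..#
#...#..######.
##.####.####..
....##...##.##
#..#..#.#.....
#######.##...#

14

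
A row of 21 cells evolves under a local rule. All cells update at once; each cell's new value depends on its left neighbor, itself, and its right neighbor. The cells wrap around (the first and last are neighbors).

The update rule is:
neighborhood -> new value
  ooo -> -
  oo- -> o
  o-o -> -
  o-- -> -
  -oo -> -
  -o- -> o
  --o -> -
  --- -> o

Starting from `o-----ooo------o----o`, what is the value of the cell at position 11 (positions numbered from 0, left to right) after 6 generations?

o

generation 1: o-ooo---o-oooo-o-oo--
generation 2: o---o-o-o----o-o--o--
generation 3: o-o-o-o-o-oo-o-o--o--
generation 4: o-o-o-o-o--o-o-o--o--
generation 5: o-o-o-o-o--o-o-o--o--  (fixed point — unchanged through generation 6)
position 11 holds o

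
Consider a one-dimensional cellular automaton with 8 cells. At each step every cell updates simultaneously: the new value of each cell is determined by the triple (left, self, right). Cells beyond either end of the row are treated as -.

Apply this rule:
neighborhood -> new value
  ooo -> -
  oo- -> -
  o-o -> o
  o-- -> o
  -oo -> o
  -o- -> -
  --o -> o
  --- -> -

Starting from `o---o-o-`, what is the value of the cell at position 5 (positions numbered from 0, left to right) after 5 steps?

-o-o-o-o
o-o-o-o-
-o-o-o-o  (repeats step 1; period 2)
step 5: -o-o-o-o
position 5 holds o

o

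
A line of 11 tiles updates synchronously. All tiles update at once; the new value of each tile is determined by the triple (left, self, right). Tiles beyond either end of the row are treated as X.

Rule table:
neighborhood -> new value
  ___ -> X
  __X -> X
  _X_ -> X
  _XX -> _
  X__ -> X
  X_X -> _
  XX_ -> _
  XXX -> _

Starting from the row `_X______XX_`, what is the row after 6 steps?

________XXX

_XXXXXXX___
________XXX
XXXXXXXX___
________XXX  (repeats step 2; period 2)
step 6: ________XXX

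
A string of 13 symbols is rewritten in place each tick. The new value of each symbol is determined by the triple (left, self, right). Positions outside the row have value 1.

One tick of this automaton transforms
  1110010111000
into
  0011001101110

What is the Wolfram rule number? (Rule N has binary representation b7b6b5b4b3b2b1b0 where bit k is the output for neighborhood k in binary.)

121

position 0: 111 → 0  (bit 7 = 0)
position 2: 110 → 1  (bit 6 = 1)
position 6: 101 → 1  (bit 5 = 1)
position 3: 100 → 1  (bit 4 = 1)
position 7: 011 → 1  (bit 3 = 1)
position 5: 010 → 0  (bit 2 = 0)
position 4: 001 → 0  (bit 1 = 0)
position 11: 000 → 1  (bit 0 = 1)
bits b7..b0 = 01111001 = 121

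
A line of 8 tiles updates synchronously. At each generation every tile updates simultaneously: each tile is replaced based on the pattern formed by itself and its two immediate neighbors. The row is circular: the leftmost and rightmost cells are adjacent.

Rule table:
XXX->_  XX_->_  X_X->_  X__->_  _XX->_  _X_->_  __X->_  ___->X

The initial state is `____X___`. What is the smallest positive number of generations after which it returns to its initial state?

XXX___XX
____X___

2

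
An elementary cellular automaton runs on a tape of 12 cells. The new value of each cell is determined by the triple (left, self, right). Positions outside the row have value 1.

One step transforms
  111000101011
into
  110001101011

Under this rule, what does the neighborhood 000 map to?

At position 4 the neighborhood is 000; the next row has 0 there.

0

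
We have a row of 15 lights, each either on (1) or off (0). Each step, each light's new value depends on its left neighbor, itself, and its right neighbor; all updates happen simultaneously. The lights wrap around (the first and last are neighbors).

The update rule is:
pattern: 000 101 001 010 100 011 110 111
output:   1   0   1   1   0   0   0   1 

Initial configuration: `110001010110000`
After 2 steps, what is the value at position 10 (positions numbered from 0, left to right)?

1

000111010000111
011010010111010
position 10 holds 1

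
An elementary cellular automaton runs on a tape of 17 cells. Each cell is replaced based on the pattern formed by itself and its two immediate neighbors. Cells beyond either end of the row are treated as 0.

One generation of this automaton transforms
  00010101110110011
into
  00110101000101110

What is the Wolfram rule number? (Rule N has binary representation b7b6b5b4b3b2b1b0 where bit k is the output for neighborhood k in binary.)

position 8: 111 → 0  (bit 7 = 0)
position 9: 110 → 0  (bit 6 = 0)
position 4: 101 → 0  (bit 5 = 0)
position 13: 100 → 1  (bit 4 = 1)
position 7: 011 → 1  (bit 3 = 1)
position 3: 010 → 1  (bit 2 = 1)
position 2: 001 → 1  (bit 1 = 1)
position 0: 000 → 0  (bit 0 = 0)
bits b7..b0 = 00011110 = 30

30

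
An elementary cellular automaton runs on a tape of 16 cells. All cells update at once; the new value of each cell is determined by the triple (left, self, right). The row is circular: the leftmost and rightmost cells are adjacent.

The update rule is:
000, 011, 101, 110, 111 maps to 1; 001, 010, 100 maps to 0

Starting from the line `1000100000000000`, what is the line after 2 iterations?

iteration 1: 0010001111111110
iteration 2: 1000101111111110

1000101111111110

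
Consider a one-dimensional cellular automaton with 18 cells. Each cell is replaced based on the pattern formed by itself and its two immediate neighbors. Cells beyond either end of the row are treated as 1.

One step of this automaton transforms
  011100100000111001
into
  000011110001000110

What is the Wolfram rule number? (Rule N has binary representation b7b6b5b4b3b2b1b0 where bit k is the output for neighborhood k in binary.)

22

position 2: 111 → 0  (bit 7 = 0)
position 3: 110 → 0  (bit 6 = 0)
position 0: 101 → 0  (bit 5 = 0)
position 4: 100 → 1  (bit 4 = 1)
position 1: 011 → 0  (bit 3 = 0)
position 6: 010 → 1  (bit 2 = 1)
position 5: 001 → 1  (bit 1 = 1)
position 8: 000 → 0  (bit 0 = 0)
bits b7..b0 = 00010110 = 22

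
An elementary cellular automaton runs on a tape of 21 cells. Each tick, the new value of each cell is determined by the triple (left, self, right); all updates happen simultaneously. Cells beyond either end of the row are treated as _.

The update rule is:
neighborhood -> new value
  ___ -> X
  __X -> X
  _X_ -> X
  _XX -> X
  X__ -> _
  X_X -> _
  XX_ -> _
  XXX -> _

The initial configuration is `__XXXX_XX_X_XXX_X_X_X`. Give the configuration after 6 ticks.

X_X_X___XXXX_XX_X_XXX

XXX____X__X_X___X_X_X
X___XXXX_XX_X_XXX_X_X
X_XXX____X__X_X___X_X
X_X___XXXX_XX_X_XXX_X
X_X_XXX____X__X_X___X
X_X_X___XXXX_XX_X_XXX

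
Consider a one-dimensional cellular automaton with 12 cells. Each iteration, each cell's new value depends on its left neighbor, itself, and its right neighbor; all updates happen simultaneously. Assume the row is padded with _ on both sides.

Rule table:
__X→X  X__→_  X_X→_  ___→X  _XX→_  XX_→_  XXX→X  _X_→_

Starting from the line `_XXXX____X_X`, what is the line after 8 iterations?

X_XX__XXX___
_____X_X__XX
XXXXX____X__
_XXX__XXX__X
X_X__X_X__X_
____X____X__
XXXX__XXX__X
_XX__X_X__X_

_XX__X_X__X_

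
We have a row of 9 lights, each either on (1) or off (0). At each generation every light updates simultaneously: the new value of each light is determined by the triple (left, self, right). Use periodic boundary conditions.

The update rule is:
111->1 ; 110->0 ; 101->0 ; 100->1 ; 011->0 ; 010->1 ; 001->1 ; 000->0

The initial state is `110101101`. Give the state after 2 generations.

generation 1: 100100000
generation 2: 111110001

111110001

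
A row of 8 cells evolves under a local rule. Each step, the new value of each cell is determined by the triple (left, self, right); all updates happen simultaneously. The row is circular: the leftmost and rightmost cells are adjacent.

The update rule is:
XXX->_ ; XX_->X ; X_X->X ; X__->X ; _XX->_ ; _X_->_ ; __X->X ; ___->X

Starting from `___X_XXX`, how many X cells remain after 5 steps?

step 1: XXX_X__X
step 2: __XX_XX_
step 3: XX_XX_XX
step 4: _XX_XX__
step 5: X_XX_XXX
count of X: 6

6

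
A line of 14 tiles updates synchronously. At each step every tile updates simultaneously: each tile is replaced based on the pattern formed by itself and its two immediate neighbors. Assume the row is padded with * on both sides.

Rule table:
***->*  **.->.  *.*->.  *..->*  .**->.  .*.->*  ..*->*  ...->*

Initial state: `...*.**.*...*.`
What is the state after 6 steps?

****..........

step 1: ****....*****.
step 2: ***.****.***..
step 3: **...**...*.**
step 4: *.***..****..*
step 5: ...*.**.**.**.
step 6: ****..........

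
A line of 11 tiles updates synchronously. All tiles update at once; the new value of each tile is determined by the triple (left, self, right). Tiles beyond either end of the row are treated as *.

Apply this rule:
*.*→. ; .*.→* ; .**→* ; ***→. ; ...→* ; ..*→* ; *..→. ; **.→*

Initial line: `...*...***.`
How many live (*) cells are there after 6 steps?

5

.***.***.*.
.*.*.*.*.*.
.*.*.*.*.*.  (fixed point — unchanged through step 6)
count of *: 5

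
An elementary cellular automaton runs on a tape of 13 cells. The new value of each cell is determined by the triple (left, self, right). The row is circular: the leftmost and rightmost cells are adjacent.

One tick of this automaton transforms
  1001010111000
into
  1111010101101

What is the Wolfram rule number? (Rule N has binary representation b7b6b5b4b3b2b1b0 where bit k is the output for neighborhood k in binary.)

94

position 8: 111 → 0  (bit 7 = 0)
position 9: 110 → 1  (bit 6 = 1)
position 4: 101 → 0  (bit 5 = 0)
position 1: 100 → 1  (bit 4 = 1)
position 7: 011 → 1  (bit 3 = 1)
position 0: 010 → 1  (bit 2 = 1)
position 2: 001 → 1  (bit 1 = 1)
position 11: 000 → 0  (bit 0 = 0)
bits b7..b0 = 01011110 = 94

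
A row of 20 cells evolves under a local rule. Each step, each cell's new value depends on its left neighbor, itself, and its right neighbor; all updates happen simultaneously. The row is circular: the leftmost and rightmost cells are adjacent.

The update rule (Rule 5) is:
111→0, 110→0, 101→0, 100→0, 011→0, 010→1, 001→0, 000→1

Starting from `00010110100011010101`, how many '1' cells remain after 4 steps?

step 1: 01010000101000010101
step 2: 01010110101011010101
step 3: 01010000101000010101  (repeats step 1; period 2)
step 4: 01010110101011010101
count of 1: 11

11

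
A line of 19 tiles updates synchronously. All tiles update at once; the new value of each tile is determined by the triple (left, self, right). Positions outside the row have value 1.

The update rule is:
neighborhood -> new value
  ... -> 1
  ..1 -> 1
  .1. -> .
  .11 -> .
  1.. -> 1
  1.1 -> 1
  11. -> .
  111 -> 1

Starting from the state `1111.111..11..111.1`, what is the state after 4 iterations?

111.1.1.11..11.1.1.
11.1.1.1..11..1.1.1
1.1.1.1.11..11.1.1.
.1.1.1.1..11..1.1.1

.1.1.1.1..11..1.1.1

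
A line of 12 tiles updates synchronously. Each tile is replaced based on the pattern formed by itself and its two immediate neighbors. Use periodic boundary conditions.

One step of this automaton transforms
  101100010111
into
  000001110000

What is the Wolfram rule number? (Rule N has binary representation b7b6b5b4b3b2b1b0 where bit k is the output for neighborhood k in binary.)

position 10: 111 → 0  (bit 7 = 0)
position 0: 110 → 0  (bit 6 = 0)
position 1: 101 → 0  (bit 5 = 0)
position 4: 100 → 0  (bit 4 = 0)
position 2: 011 → 0  (bit 3 = 0)
position 7: 010 → 1  (bit 2 = 1)
position 6: 001 → 1  (bit 1 = 1)
position 5: 000 → 1  (bit 0 = 1)
bits b7..b0 = 00000111 = 7

7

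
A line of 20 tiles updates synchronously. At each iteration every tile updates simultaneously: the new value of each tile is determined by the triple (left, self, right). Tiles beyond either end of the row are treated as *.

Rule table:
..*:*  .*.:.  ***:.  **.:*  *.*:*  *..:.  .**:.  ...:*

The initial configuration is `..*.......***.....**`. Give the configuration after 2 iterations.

.*..******..*.****..
*..*.....*.*.*...*.*

*..*.....*.*.*...*.*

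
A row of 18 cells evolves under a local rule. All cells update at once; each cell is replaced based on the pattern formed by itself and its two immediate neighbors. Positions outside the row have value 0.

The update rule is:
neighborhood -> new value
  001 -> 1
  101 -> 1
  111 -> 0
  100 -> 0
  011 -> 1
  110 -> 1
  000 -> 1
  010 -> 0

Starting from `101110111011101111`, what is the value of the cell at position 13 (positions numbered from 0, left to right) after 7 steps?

step 1: 011011101110111001
step 2: 111110111011101010
step 3: 100011101110110100
step 4: 001110111011111001
step 5: 111011101110001010
step 6: 101110111010110100
step 7: 011011101101111001
position 13 holds 1

1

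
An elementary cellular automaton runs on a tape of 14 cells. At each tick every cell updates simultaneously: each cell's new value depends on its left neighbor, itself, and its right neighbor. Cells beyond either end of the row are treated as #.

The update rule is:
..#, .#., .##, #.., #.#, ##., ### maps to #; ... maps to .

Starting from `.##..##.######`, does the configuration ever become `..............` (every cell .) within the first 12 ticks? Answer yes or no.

##############
##############  (fixed point — unchanged through tick 12)
tick 12 is ##############, still not uniform .

no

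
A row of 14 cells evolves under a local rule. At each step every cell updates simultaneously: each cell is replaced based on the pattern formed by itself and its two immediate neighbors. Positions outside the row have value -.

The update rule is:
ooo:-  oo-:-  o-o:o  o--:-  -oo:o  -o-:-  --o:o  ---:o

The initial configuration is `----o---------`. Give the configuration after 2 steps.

step 1: oooo--oooooooo
step 2: o----oo-------

o----oo-------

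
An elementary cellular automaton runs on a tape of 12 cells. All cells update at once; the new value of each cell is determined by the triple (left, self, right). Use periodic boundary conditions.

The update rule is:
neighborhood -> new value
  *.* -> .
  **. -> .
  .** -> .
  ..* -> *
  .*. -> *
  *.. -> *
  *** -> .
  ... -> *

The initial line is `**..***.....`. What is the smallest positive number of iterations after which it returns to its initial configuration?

..**...*****
**..***.....

2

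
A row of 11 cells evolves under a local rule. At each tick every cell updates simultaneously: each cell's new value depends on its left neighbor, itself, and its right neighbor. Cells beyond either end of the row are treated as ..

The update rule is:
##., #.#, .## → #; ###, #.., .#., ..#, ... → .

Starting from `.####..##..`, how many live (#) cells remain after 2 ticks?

2

.#..#..##..
.......##..
count of #: 2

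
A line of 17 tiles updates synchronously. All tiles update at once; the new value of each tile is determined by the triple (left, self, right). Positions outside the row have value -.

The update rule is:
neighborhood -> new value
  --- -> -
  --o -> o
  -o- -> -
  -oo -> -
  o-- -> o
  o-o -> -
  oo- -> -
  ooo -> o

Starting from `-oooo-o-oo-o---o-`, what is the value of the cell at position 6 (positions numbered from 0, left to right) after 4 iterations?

o

o-oo--------o-o-o
----o------o-----
---o-o----o-o----
--o---o--o---o---
position 6 holds o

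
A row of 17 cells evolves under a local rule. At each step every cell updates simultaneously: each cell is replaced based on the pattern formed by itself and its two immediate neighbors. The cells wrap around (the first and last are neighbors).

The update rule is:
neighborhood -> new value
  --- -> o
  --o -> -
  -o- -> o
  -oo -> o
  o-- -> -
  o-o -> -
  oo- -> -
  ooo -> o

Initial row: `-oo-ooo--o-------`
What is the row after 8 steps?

-o--o--o-o-o--o-o

step 1: -o--oo---o-oooooo
step 2: -o--o--o-o-ooooo-
step 3: -o--o--o-o-oooo--
step 4: -o--o--o-o-ooo--o
step 5: -o--o--o-o-oo---o
step 6: -o--o--o-o-o--o-o
step 7: -o--o--o-o-o--o-o  (fixed point — unchanged through step 8)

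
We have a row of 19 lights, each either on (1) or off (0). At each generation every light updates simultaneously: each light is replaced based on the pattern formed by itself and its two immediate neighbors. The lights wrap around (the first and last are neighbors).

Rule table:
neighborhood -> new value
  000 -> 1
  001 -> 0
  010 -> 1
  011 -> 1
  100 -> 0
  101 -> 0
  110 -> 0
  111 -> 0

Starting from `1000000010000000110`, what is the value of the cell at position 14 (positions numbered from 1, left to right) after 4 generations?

1011111010111110100
1010000010100000100
1010111010101110100
1010100010101000100
position 14 holds 0

0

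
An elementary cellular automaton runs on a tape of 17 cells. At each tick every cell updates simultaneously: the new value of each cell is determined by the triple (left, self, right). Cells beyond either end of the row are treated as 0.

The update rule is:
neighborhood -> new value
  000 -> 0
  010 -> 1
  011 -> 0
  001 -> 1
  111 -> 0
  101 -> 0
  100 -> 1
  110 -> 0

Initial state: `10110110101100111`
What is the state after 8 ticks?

tick 1: 10000000100011000
tick 2: 11000001110100100
tick 3: 00100010000111110
tick 4: 01110111001000001
tick 5: 10000000111100011
tick 6: 11000001000010100
tick 7: 00100011100110110
tick 8: 01110100011000001

01110100011000001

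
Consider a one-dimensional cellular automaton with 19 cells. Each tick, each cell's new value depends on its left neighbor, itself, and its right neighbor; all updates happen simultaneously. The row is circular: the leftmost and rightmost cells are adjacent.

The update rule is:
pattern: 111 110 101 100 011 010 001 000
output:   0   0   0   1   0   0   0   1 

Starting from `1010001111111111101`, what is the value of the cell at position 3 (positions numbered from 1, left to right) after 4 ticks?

0001100000000000000
1100011111111111111
0011000000000000000
1000111111111111111
position 3 holds 0

0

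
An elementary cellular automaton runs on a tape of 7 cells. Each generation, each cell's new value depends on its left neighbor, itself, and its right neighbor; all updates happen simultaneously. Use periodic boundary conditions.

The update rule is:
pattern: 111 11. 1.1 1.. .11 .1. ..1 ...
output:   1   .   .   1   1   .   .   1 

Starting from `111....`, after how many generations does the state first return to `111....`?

generation 1: 11.111.
generation 2: 1..11..
generation 3: .1.1.1.
generation 4: ......1
generation 5: 11111..
generation 6: 1111.1.
generation 7: 111....

7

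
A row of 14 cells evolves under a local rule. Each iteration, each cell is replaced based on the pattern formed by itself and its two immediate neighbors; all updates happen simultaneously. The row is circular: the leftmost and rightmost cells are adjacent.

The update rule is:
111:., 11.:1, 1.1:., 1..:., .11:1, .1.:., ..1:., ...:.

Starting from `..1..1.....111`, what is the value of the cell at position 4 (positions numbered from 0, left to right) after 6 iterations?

...........1.1
..............
..............  (fixed point — unchanged through iteration 6)
position 4 holds .

.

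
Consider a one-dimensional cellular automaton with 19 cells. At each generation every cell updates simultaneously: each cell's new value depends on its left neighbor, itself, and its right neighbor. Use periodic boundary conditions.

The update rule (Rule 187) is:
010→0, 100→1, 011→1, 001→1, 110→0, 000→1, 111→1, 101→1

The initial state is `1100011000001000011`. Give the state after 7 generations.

0111110111111101111

1011110111110111111
0111101111101111111
1111011111011111110
1110111110111111101
1101111101111111011
1011111011111110111
0111110111111101111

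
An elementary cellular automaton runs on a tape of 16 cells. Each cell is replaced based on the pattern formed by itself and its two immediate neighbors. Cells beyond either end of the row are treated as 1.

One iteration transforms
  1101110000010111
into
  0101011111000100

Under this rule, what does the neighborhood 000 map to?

At position 7 the neighborhood is 000; the next row has 1 there.

1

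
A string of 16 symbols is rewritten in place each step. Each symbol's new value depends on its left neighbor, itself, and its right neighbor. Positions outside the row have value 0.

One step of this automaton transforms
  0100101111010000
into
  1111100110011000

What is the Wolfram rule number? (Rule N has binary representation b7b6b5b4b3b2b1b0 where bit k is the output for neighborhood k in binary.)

150

position 7: 111 → 1  (bit 7 = 1)
position 9: 110 → 0  (bit 6 = 0)
position 5: 101 → 0  (bit 5 = 0)
position 2: 100 → 1  (bit 4 = 1)
position 6: 011 → 0  (bit 3 = 0)
position 1: 010 → 1  (bit 2 = 1)
position 0: 001 → 1  (bit 1 = 1)
position 13: 000 → 0  (bit 0 = 0)
bits b7..b0 = 10010110 = 150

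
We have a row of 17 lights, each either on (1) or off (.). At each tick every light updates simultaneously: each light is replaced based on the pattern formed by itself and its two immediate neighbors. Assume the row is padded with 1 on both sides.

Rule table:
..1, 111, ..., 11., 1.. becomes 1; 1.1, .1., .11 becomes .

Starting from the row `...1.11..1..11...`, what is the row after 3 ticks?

111...111.11.1111
111111.11..1..111
111111..111.11.11

111111..111.11.11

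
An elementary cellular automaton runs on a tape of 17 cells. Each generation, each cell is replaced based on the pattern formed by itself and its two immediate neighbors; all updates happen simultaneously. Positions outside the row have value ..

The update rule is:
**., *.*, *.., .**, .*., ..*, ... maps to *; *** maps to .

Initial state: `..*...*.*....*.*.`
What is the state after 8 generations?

*...............*

*****************
*...............*
*****************  (repeats generation 1; period 2)
generation 8: *...............*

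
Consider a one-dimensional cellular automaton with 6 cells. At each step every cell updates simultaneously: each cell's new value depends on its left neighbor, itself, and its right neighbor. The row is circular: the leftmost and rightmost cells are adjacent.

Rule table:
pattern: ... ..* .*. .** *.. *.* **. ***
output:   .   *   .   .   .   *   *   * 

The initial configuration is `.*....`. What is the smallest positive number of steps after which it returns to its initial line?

6

*.....
.....*
....*.
...*..
..*...
.*....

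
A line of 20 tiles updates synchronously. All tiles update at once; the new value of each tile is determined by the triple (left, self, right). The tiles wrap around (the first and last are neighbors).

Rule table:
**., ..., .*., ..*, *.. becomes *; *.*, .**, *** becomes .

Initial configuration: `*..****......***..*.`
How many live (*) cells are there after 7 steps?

15

step 1: ***...*******..****.
step 2: ..****......***...*.
step 3: **...*******..******
step 4: .****......***......
step 5: *...*******..*******
step 6: ****......***.......
step 7: ...*******..********
count of *: 15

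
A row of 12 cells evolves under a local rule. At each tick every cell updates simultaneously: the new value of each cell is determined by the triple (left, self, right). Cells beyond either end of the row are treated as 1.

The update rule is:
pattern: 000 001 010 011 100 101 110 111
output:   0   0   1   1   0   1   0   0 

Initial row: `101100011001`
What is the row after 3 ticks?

000000010001

tick 1: 011000010001
tick 2: 110000010001
tick 3: 000000010001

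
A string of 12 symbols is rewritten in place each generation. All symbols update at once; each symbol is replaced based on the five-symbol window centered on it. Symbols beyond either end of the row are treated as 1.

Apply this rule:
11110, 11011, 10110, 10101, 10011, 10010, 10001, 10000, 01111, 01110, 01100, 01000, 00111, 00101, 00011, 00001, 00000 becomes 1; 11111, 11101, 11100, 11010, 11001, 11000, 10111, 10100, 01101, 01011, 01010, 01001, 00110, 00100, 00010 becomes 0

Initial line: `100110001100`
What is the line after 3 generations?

001010110101
011010100100
110010001001

110010001001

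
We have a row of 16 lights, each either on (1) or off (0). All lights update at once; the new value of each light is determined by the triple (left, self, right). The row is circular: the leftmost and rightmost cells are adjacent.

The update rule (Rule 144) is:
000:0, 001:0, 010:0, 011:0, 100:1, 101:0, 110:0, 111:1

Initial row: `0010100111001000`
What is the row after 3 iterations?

0000010010100100
0000001000010010
0000000100001001

0000000100001001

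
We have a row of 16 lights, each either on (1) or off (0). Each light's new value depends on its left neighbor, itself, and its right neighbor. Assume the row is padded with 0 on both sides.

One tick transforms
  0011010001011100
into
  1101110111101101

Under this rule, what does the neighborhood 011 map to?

0

At position 2 the neighborhood is 011; the next row has 0 there.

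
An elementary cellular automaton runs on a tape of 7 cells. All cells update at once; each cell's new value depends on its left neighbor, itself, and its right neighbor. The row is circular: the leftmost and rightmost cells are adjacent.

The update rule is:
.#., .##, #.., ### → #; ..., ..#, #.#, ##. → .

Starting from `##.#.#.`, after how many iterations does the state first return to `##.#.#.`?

2

#..#.#.
##.#.#.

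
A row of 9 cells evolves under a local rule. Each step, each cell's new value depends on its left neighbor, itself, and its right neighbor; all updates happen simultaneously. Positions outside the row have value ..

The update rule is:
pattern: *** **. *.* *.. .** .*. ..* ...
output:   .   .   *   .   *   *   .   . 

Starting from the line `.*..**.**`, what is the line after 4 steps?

step 1: .*..*.**.
step 2: .*..***..
step 3: .*..*....
step 4: .*..*....

.*..*....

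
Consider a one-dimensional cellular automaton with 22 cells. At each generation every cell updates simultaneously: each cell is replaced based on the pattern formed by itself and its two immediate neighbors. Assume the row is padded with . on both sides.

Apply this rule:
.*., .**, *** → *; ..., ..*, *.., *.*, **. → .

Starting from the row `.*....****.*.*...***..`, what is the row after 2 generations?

.*....**...*.*...*....

generation 1: .*....***..*.*...**...
generation 2: .*....**...*.*...*....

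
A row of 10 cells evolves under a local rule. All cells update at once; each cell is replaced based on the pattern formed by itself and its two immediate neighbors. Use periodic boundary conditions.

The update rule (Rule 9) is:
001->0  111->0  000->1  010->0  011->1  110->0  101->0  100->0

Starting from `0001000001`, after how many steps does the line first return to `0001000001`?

step 1: 0100011100
step 2: 0001010001
step 3: 0100000100
step 4: 0001110001
step 5: 0101000100
step 6: 0000010001
step 7: 0111000100
step 8: 0100010001
step 9: 0001000100
step 10: 1100010001
step 11: 0001000101
step 12: 0100010000
step 13: 0001000111
step 14: 0100010100
step 15: 0001000001

15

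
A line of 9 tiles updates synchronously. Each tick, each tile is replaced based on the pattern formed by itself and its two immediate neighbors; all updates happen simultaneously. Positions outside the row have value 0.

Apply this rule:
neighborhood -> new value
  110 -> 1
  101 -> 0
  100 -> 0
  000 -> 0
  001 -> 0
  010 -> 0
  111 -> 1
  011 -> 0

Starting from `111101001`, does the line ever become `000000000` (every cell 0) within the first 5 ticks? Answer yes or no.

yes

tick 1: 011100000
tick 2: 001100000
tick 3: 000100000
tick 4: 000000000
all cells are 0 at tick 4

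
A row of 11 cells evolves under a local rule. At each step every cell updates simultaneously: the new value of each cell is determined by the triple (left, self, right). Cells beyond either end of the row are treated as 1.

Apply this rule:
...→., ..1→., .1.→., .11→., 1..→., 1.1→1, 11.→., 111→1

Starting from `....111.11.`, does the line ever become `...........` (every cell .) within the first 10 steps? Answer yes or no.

.....1.1..1
......1....
...........
all cells are . at step 3

yes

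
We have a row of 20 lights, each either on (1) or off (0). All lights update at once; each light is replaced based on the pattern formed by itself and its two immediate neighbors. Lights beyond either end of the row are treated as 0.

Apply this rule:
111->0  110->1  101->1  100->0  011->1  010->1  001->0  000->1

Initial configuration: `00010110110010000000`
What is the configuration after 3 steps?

11011111110010111111
11110000010011100001
10010111010010101101

10010111010010101101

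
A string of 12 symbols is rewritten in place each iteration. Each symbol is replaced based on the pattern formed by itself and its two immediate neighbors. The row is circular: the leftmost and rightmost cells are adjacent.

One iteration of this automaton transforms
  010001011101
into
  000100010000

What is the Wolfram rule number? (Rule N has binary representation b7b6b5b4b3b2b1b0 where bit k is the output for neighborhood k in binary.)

9

position 8: 111 → 0  (bit 7 = 0)
position 9: 110 → 0  (bit 6 = 0)
position 0: 101 → 0  (bit 5 = 0)
position 2: 100 → 0  (bit 4 = 0)
position 7: 011 → 1  (bit 3 = 1)
position 1: 010 → 0  (bit 2 = 0)
position 4: 001 → 0  (bit 1 = 0)
position 3: 000 → 1  (bit 0 = 1)
bits b7..b0 = 00001001 = 9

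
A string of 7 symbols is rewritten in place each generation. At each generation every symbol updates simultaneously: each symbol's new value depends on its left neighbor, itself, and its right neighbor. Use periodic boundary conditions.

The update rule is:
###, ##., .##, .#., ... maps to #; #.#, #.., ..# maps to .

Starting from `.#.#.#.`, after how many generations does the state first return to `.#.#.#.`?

generation 1: .#.#.#.

1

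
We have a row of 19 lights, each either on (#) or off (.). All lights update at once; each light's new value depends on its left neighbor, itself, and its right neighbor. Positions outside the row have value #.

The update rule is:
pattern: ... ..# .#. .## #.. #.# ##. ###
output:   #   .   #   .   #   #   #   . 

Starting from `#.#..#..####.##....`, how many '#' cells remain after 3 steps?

9

####.##....##.####.
...##.####..##...##
##..##...##..###...
count of #: 9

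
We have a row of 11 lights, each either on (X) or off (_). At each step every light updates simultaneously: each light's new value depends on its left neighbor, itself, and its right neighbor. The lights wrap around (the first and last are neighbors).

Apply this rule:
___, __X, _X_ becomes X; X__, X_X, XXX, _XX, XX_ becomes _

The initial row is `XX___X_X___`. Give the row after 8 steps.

____XX_____

___XXX_X_XX
_XX____X___
X___XXXX_XX
__XX_______
XX___XXXXXX
___XX______
XXX___XXXXX
____XX_____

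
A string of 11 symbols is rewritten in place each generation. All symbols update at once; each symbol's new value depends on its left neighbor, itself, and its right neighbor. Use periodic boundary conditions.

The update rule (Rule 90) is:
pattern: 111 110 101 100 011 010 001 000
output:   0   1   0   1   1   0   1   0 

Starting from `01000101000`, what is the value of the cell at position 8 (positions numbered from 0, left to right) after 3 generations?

0

generation 1: 10101000100
generation 2: 00000101011
generation 3: 10001000011
position 8 holds 0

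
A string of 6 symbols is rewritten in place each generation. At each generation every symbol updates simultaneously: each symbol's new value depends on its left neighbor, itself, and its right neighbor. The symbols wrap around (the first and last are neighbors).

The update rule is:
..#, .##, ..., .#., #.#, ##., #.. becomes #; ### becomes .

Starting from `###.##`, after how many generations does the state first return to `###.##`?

2

..###.
###.##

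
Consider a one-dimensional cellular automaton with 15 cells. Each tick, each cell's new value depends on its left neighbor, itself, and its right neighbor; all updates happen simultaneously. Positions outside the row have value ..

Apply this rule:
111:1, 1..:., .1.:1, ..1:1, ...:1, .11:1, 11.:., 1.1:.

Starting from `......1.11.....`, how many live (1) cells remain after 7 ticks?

7

tick 1: 1111111.1..1111
tick 2: 111111..1.1111.
tick 3: 11111..11.111..
tick 4: 1111..11..11..1
tick 5: 111..11..11..11
tick 6: 11..11..11..11.
tick 7: 1..11..11..11..
count of 1: 7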